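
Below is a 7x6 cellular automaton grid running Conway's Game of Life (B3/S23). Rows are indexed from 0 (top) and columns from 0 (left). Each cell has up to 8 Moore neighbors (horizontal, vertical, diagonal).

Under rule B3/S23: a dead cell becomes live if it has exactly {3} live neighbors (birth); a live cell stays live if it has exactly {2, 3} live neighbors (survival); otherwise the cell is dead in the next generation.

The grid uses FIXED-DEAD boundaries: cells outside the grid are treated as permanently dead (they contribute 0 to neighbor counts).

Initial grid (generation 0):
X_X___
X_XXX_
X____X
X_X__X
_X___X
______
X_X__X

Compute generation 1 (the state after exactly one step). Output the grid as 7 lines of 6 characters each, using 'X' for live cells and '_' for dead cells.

Simulating step by step:
Generation 0 (given above): 16 live cells
Generation 1: 13 live cells
(generation 1 grid is the final answer)

Answer: __X___
X_XXX_
X_X__X
X___XX
_X____
_X____
______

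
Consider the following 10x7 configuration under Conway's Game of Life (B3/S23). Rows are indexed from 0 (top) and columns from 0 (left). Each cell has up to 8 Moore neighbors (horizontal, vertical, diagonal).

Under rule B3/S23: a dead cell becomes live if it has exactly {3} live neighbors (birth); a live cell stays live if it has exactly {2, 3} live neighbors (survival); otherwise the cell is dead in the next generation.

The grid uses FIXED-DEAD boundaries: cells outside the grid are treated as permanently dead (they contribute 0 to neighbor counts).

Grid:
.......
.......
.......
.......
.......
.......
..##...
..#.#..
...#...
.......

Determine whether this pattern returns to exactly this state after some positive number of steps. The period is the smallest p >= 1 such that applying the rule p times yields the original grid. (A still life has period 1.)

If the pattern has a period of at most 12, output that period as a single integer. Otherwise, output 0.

Simulating and comparing each generation to the original:
Gen 0 (original, given above): 5 live cells
Gen 1: 5 live cells, MATCHES original -> period = 1

Answer: 1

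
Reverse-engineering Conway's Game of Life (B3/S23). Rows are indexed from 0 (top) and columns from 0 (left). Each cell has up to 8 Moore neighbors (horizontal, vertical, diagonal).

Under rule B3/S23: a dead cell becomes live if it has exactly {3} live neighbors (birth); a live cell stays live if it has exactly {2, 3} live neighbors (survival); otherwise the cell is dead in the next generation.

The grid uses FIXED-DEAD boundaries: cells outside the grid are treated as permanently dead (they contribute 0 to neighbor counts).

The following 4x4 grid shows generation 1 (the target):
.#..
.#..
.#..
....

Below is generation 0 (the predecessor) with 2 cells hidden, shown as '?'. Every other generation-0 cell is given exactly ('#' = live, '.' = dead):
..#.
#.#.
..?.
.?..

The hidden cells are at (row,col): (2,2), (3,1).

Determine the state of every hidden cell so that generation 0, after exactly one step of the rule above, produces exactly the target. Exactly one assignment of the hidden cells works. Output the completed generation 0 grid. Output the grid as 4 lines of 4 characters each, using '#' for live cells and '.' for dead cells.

Answer: ..#.
#.#.
....
.#..

Derivation:
Hidden generation-0 cells (in order): (2,2), (3,1).
A hidden cell only influences target cells in its own 3x3 neighborhood. Try each of the 2^2 = 4 assignments, step the completed generation 0 forward once under B3/S23, and compare with the target:
  (2,2)=. (3,1)=. -> step gives (2,1)='.' but target has '#' -> reject
  (2,2)=. (3,1)=# -> step reproduces the target at every cell -> ACCEPT
  (2,2)=# (3,1)=. -> step gives (1,1)='.' but target has '#' -> reject
  (2,2)=# (3,1)=# -> step gives (1,1)='.' but target has '#' -> reject
Unique solution: (2,2)=dead, (3,1)=live.
Check: live-neighbor counts of every cell in the completed generation 0:
1312
0312
2321
1010
Applying B3/S23 to generation 0 with these counts gives:
.#..
.#..
.#..
....
which matches the target exactly.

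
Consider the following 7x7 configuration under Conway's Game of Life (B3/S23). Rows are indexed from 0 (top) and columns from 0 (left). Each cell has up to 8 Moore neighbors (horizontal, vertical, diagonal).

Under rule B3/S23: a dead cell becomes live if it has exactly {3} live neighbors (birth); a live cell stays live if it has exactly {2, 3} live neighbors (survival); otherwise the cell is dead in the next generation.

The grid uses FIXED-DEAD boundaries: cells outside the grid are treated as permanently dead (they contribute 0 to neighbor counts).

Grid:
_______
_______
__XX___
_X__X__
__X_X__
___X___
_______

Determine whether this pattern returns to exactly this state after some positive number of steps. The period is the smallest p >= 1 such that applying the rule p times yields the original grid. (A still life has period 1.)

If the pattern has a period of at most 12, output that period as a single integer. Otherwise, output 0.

Simulating and comparing each generation to the original:
Gen 0 (original, given above): 7 live cells
Gen 1: 7 live cells, MATCHES original -> period = 1

Answer: 1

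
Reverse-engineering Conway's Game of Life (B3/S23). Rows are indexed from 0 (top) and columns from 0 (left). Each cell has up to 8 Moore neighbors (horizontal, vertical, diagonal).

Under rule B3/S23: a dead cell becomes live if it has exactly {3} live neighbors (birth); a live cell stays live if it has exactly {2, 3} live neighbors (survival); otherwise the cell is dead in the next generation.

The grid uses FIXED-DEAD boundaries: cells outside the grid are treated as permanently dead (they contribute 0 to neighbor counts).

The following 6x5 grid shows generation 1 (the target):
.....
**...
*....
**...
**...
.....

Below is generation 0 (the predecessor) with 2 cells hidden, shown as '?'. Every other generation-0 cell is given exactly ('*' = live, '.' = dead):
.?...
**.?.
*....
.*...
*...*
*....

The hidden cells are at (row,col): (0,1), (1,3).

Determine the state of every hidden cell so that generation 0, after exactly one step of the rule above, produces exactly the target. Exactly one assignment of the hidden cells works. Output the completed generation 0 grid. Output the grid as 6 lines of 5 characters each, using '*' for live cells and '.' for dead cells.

Hidden generation-0 cells (in order): (0,1), (1,3).
A hidden cell only influences target cells in its own 3x3 neighborhood. Try each of the 2^2 = 4 assignments, step the completed generation 0 forward once under B3/S23, and compare with the target:
  (0,1)=. (1,3)=. -> step reproduces the target at every cell -> ACCEPT
  (0,1)=. (1,3)=* -> step gives (2,2)='*' but target has '.' -> reject
  (0,1)=* (1,3)=. -> step gives (0,0)='*' but target has '.' -> reject
  (0,1)=* (1,3)=* -> step gives (0,0)='*' but target has '.' -> reject
Unique solution: (0,1)=dead, (1,3)=dead.
Check: live-neighbor counts of every cell in the completed generation 0:
22100
22100
34200
32111
23110
12011
Applying B3/S23 to generation 0 with these counts gives:
.....
**...
*....
**...
**...
.....
which matches the target exactly.

Answer: .....
**...
*....
.*...
*...*
*....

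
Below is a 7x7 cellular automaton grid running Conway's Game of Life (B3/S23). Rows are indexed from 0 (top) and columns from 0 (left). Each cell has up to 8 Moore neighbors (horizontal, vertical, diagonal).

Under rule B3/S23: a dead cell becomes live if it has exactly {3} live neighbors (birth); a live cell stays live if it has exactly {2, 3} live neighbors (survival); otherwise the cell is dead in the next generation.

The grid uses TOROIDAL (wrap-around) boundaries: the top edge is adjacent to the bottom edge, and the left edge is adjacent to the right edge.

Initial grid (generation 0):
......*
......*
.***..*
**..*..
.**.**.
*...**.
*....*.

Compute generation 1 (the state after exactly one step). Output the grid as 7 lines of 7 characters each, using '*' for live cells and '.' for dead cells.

Answer: *....**
..*..**
.***.**
....*.*
..*....
*..*...
*...**.

Derivation:
Simulating step by step:
Generation 0 (given above): 18 live cells
Generation 1: 19 live cells
(generation 1 grid is the final answer)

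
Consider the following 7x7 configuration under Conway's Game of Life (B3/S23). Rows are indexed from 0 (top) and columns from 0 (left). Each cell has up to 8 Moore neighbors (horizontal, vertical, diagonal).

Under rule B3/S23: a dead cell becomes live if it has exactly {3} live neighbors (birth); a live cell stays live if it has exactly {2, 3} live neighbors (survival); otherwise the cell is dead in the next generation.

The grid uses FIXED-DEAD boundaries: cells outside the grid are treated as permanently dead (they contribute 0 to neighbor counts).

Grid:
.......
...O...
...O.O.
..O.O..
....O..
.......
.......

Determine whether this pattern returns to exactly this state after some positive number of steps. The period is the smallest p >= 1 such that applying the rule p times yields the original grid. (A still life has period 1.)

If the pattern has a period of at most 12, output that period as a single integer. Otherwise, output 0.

Answer: 2

Derivation:
Simulating and comparing each generation to the original:
Gen 0 (original, given above): 6 live cells
Gen 1: 6 live cells, differs from original
Gen 2: 6 live cells, MATCHES original -> period = 2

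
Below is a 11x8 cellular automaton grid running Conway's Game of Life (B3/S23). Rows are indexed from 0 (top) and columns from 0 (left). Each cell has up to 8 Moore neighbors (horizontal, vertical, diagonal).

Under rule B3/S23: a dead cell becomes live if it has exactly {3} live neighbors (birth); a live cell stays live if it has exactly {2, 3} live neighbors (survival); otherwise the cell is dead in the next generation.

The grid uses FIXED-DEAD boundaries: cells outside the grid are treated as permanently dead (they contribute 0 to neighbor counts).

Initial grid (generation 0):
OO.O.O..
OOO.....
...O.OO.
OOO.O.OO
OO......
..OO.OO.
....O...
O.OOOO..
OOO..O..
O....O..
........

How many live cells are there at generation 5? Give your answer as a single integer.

Simulating step by step:
Generation 0 (given above): 34 live cells
Generation 1: 34 live cells
O.......
O..O.OO.
...OOOOO
O.OOO.OO
O...O..O
.OOOOO..
.O....O.
O.O..O..
O.O..OO.
O.......
........
Generation 2: 23 live cells
........
...O...O
.O......
.OO.....
O......O
OOOOOOO.
O.....O.
O.O..O..
O....OO.
.O......
........
Generation 3: 22 live cells
........
........
.O......
OOO.....
O...OOO.
O.OOOOOO
O.....O.
O....O..
O....OO.
........
........
Generation 4: 19 live cells
........
........
OOO.....
O.O..O..
O......O
O..O...O
O..O...O
OO...O..
.....OO.
........
........
Generation 5: 21 live cells
........
.O......
O.O.....
O.O.....
O.....O.
OO....OO
O.O.O.O.
OO..OO..
.....OO.
........
........
Population at generation 5: 21

Answer: 21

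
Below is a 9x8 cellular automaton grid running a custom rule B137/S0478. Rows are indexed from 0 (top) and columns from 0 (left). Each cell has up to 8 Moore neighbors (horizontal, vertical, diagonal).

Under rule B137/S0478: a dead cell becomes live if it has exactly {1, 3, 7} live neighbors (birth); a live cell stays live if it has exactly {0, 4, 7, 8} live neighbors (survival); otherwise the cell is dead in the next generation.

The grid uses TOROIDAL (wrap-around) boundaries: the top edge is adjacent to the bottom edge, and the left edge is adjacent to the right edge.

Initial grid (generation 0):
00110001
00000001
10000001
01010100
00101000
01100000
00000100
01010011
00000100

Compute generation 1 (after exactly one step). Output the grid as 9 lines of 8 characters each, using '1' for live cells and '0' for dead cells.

Simulating step by step:
Generation 0 (given above): 19 live cells
Generation 1: 27 live cells
(generation 1 grid is the final answer)

Answer: 01000110
00001010
00010110
10101000
00100010
10010010
11000010
01011100
10011001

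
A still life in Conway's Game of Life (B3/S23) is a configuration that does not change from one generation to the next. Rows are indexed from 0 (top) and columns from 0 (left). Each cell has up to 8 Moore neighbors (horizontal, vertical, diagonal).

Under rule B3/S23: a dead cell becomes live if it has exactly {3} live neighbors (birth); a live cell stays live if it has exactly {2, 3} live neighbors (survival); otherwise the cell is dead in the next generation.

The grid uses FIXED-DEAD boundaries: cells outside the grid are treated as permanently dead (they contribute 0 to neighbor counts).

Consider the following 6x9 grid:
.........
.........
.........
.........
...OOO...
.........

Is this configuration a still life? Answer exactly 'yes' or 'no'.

Answer: no

Derivation:
Compute generation 1 and compare to generation 0 (given above):
Generation 1:
.........
.........
.........
....O....
....O....
....O....
Cell (3,4) differs: gen0=0 vs gen1=1 -> NOT a still life.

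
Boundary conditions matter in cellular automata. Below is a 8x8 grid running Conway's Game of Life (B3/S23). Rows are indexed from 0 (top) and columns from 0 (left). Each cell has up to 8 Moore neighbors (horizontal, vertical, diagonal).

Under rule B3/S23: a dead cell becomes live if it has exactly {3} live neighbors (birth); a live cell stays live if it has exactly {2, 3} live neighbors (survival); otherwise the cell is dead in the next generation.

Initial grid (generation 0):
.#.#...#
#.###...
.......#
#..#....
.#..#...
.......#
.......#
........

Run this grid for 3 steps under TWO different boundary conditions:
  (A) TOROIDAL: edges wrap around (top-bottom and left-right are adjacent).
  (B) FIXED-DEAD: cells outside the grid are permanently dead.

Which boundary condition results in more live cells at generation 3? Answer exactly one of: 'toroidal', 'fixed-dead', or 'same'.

Answer: toroidal

Derivation:
Under TOROIDAL boundary, generation 3:
........
....##..
........
#.......
#.......
#.......
........
........
Population = 5

Under FIXED-DEAD boundary, generation 3:
........
##..##..
........
........
........
........
........
........
Population = 4

Comparison: toroidal=5, fixed-dead=4 -> toroidal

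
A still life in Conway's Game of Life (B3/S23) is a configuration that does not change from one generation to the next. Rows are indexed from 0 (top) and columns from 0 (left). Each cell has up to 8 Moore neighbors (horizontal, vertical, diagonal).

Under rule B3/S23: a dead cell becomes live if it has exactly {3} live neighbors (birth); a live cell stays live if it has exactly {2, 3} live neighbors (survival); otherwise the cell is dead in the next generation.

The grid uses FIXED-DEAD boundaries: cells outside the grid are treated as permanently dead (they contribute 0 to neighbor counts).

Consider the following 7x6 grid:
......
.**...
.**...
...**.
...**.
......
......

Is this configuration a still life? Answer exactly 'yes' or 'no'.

Compute generation 1 and compare to generation 0 (given above):
Generation 1:
......
.**...
.*....
....*.
...**.
......
......
Cell (2,2) differs: gen0=1 vs gen1=0 -> NOT a still life.

Answer: no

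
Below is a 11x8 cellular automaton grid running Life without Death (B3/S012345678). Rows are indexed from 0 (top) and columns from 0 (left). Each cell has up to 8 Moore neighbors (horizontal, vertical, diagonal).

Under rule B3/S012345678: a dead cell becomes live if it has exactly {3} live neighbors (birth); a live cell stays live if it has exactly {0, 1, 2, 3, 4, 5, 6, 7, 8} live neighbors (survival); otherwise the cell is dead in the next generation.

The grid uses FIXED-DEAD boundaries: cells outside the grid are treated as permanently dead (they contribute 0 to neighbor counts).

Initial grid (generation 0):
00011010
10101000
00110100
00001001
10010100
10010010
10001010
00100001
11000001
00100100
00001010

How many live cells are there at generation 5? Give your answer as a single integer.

Answer: 65

Derivation:
Simulating step by step:
Generation 0 (given above): 29 live cells
Generation 1: 48 live cells
00011110
11101000
01110100
00101111
10010110
11010010
11011111
10100011
11100011
01100110
00001110
Generation 2: 57 live cells
01111110
11101010
11110100
00101111
10010110
11010010
11011111
10101011
11110011
11111110
00001110
Generation 3: 62 live cells
11111110
11101010
11110101
10101111
10010110
11010010
11011111
10101011
11110011
11111110
01101110
Generation 4: 64 live cells
11111110
11101011
11110101
10101111
10010110
11010010
11011111
10101011
11110011
11111110
11101110
Generation 5: 65 live cells
11111111
11101011
11110101
10101111
10010110
11010010
11011111
10101011
11110011
11111110
11101110
Population at generation 5: 65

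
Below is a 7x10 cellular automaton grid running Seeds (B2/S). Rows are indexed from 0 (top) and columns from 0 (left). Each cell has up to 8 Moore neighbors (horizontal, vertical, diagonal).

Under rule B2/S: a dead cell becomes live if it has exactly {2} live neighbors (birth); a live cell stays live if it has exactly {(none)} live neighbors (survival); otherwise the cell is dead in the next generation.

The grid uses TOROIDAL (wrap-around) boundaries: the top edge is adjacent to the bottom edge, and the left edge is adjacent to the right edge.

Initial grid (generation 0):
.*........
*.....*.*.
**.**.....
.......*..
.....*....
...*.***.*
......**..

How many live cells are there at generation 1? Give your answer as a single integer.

Simulating step by step:
Generation 0 (given above): 17 live cells
Generation 1: 21 live cells
*....*..**
...***.*..
..*..**.*.
****.**...
..........
..........
*.*.*.....
Population at generation 1: 21

Answer: 21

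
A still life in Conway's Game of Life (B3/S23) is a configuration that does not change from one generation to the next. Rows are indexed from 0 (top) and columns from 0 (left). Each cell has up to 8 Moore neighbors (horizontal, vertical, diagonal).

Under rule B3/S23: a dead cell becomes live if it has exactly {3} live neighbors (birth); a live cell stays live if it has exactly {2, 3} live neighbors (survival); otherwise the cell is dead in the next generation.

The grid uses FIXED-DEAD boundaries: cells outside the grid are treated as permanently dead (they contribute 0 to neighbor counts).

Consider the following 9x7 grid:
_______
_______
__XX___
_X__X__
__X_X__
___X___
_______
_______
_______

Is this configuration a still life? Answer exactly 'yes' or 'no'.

Compute generation 1 and compare to generation 0 (given above):
Generation 1:
_______
_______
__XX___
_X__X__
__X_X__
___X___
_______
_______
_______
The grids are IDENTICAL -> still life.

Answer: yes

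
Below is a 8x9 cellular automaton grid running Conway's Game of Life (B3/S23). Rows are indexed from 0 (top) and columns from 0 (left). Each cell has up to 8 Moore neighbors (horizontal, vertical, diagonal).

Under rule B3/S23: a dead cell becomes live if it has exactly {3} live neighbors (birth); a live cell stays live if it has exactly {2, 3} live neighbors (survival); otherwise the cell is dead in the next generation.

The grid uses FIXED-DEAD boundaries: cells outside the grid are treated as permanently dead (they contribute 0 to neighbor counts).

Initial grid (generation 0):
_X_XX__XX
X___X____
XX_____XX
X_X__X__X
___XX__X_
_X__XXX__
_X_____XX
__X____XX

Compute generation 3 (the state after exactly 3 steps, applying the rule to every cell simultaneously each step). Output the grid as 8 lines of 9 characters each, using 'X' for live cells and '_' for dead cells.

Simulating step by step:
Generation 0 (given above): 28 live cells
Generation 1: 31 live cells
___XX____
X_XXX____
X______XX
X_XXX_X_X
_XXX___X_
__XXXXX_X
_XX__X__X
_______XX
Generation 2: 23 live cells
__X_X____
_XX_X____
X____X_XX
X___X_X_X
________X
_____XX_X
_XX__X__X
_______XX
Generation 3: 25 live cells
(generation 3 grid is the final answer)

Answer: _XX______
_XX_XX___
X__XXXXXX
_____XX_X
______X_X
_____XX_X
_____X__X
_______XX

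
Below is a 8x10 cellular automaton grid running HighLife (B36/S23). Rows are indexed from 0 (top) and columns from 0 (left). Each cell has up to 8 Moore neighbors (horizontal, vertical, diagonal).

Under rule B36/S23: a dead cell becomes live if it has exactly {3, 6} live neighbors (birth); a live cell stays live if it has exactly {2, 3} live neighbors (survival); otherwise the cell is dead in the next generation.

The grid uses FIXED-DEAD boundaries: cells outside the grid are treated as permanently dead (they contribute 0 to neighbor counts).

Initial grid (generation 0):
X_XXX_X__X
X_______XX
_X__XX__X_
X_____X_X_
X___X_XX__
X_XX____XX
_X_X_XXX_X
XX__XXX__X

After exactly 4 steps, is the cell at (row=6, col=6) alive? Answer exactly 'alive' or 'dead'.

Answer: alive

Derivation:
Simulating step by step:
Generation 0 (given above): 37 live cells
Generation 1: 36 live cells
_X_X____XX
X_X____XXX
XX___X__X_
XX__X_X_X_
X__X_XX__X
X_XX_____X
___X___X_X
XXX_X__XX_
Generation 2: 36 live cells
_XX____X_X
X_X____X__
__X__XX___
__X_X_X_XX
X__X_XXXXX
_XXX__X__X
X___X__X_X
_XXX___XX_
Generation 3: 34 live cells
_XX_____X_
__XX___XX_
__X__XX_X_
_XX_XX_X_X
__________
XXXX____XX
X_X_X_XX_X
_XXX___XX_
Generation 4: 39 live cells
_XXX___XX_
___X__X_XX
_____X___X
_XXXXX_XX_
X___X____X
X_XX___XXX
X__XX_X_XX
_XXX__XXX_

Cell (6,6) at generation 4: 1 -> alive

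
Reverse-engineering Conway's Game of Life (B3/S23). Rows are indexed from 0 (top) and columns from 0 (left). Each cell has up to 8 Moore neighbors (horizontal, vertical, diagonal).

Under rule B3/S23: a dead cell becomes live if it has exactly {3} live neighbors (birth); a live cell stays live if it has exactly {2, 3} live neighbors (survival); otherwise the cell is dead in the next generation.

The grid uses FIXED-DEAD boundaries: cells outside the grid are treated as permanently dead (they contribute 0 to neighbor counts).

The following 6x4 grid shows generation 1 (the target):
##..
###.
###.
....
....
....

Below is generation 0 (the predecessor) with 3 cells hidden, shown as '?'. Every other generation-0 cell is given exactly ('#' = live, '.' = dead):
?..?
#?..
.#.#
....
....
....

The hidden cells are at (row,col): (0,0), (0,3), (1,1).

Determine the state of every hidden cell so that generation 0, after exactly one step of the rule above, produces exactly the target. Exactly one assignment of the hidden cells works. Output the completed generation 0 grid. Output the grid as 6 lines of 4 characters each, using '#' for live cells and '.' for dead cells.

Hidden generation-0 cells (in order): (0,0), (0,3), (1,1).
A hidden cell only influences target cells in its own 3x3 neighborhood. Try each of the 2^3 = 8 assignments, step the completed generation 0 forward once under B3/S23, and compare with the target:
  (0,0)=. (0,3)=. (1,1)=. -> step gives (0,0)='.' but target has '#' -> reject
  (0,0)=. (0,3)=. (1,1)=# -> step gives (0,0)='.' but target has '#' -> reject
  (0,0)=. (0,3)=# (1,1)=. -> step gives (0,0)='.' but target has '#' -> reject
  (0,0)=. (0,3)=# (1,1)=# -> step gives (0,0)='.' but target has '#' -> reject
  (0,0)=# (0,3)=. (1,1)=. -> step gives (0,0)='.' but target has '#' -> reject
  (0,0)=# (0,3)=. (1,1)=# -> step reproduces the target at every cell -> ACCEPT
  (0,0)=# (0,3)=# (1,1)=. -> step gives (0,0)='.' but target has '#' -> reject
  (0,0)=# (0,3)=# (1,1)=# -> step gives (1,2)='.' but target has '#' -> reject
Unique solution: (0,0)=live, (0,3)=dead, (1,1)=live.
Check: live-neighbor counts of every cell in the completed generation 0:
2310
3331
3230
1121
0000
0000
Applying B3/S23 to generation 0 with these counts gives:
##..
###.
###.
....
....
....
which matches the target exactly.

Answer: #...
##..
.#.#
....
....
....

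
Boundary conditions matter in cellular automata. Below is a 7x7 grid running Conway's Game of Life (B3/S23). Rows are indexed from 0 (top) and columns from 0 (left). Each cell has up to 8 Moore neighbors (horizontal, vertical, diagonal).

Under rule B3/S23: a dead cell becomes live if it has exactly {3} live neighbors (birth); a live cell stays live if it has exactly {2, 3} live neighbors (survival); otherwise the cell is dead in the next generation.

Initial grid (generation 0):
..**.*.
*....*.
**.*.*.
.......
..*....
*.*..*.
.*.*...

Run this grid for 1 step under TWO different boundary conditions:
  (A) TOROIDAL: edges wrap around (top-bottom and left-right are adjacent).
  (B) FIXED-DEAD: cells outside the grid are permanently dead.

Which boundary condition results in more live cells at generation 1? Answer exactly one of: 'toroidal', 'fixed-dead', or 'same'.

Answer: toroidal

Derivation:
Under TOROIDAL boundary, generation 1:
.***..*
*..*.*.
**..*..
.**....
.*.....
..**...
.*.*..*
Population = 18

Under FIXED-DEAD boundary, generation 1:
....*..
*..*.**
**..*..
.**....
.*.....
..**...
.**....
Population = 15

Comparison: toroidal=18, fixed-dead=15 -> toroidal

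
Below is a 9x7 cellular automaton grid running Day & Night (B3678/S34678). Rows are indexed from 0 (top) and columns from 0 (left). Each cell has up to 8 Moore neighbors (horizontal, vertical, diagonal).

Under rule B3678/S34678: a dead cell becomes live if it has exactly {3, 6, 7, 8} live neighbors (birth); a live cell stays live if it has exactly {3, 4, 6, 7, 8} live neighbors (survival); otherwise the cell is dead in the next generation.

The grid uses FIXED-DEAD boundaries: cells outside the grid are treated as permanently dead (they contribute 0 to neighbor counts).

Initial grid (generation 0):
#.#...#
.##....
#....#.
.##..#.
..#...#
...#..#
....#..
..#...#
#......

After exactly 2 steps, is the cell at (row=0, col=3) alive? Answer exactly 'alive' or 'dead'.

Simulating step by step:
Generation 0 (given above): 18 live cells
Generation 1: 11 live cells
.......
##.....
.......
.#....#
.###.#.
.....#.
...#.#.
.......
.......
Generation 2: 8 live cells
.......
.......
##.....
.......
..#.#.#
...#..#
....#..
.......
.......

Cell (0,3) at generation 2: 0 -> dead

Answer: dead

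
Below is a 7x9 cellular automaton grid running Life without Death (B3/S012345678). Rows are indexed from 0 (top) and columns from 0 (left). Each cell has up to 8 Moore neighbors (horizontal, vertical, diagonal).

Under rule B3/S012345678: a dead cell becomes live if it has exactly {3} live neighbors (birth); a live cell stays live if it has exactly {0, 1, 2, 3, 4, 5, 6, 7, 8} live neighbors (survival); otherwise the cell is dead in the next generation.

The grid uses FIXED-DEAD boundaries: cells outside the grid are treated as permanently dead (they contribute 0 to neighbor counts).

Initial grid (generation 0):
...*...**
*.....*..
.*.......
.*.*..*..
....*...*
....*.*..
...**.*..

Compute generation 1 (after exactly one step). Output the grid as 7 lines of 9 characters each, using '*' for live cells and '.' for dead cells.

Answer: ...*...**
*.....**.
***......
.***..*..
...**..**
....*.**.
...**.*..

Derivation:
Simulating step by step:
Generation 0 (given above): 16 live cells
Generation 1: 23 live cells
(generation 1 grid is the final answer)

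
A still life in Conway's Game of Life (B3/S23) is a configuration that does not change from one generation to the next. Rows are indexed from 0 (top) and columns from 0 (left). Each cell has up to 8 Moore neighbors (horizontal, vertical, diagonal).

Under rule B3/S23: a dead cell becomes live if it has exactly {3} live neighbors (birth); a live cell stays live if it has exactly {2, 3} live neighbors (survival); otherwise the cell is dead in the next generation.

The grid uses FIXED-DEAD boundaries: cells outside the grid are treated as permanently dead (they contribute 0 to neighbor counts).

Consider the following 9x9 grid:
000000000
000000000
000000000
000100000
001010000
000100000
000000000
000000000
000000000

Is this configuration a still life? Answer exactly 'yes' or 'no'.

Answer: yes

Derivation:
Compute generation 1 and compare to generation 0 (given above):
Generation 1:
000000000
000000000
000000000
000100000
001010000
000100000
000000000
000000000
000000000
The grids are IDENTICAL -> still life.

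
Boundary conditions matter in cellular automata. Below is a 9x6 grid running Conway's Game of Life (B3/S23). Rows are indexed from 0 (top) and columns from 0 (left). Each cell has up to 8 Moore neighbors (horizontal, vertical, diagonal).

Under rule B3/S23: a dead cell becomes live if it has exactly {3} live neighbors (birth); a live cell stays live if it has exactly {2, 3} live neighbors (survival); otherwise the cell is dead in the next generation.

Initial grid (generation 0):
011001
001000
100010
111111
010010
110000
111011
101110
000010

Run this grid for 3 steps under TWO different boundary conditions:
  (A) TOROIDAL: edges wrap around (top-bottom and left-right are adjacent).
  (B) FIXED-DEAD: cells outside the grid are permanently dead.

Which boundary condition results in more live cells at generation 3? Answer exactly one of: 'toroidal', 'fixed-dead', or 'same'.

Under TOROIDAL boundary, generation 3:
000000
110001
110110
000101
000000
000100
101001
000000
100000
Population = 14

Under FIXED-DEAD boundary, generation 3:
010010
000001
010001
001110
001000
000000
000101
000011
000010
Population = 14

Comparison: toroidal=14, fixed-dead=14 -> same

Answer: same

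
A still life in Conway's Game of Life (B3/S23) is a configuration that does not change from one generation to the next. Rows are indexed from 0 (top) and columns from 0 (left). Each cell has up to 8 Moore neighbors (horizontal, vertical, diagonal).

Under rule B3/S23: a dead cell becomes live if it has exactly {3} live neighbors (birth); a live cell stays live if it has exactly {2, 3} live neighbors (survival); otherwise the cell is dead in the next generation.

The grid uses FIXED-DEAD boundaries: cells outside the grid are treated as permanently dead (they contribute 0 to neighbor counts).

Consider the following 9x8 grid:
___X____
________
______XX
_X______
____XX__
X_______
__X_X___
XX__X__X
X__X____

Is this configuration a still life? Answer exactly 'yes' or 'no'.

Answer: no

Derivation:
Compute generation 1 and compare to generation 0 (given above):
Generation 1:
________
________
________
_____XX_
________
___XXX__
X__X____
XXX_X___
XX______
Cell (0,3) differs: gen0=1 vs gen1=0 -> NOT a still life.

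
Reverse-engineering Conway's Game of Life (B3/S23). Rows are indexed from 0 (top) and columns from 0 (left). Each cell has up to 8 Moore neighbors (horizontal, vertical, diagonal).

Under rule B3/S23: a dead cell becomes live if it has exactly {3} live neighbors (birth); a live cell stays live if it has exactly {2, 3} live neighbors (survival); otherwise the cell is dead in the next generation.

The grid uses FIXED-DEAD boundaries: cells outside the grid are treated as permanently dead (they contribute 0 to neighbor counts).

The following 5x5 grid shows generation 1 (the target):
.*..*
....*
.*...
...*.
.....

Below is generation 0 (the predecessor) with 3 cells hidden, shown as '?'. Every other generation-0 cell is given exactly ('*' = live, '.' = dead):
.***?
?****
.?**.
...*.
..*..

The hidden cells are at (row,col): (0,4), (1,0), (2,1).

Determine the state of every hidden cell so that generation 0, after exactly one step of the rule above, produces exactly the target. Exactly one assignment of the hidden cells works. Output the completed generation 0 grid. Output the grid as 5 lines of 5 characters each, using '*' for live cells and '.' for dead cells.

Answer: .***.
.****
..**.
...*.
..*..

Derivation:
Hidden generation-0 cells (in order): (0,4), (1,0), (2,1).
A hidden cell only influences target cells in its own 3x3 neighborhood. Try each of the 2^3 = 8 assignments, step the completed generation 0 forward once under B3/S23, and compare with the target:
  (0,4)=. (1,0)=. (2,1)=. -> step reproduces the target at every cell -> ACCEPT
  (0,4)=. (1,0)=. (2,1)=* -> step gives (1,0)='*' but target has '.' -> reject
  (0,4)=. (1,0)=* (2,1)=. -> step gives (0,0)='*' but target has '.' -> reject
  (0,4)=. (1,0)=* (2,1)=* -> step gives (0,0)='*' but target has '.' -> reject
  (0,4)=* (1,0)=. (2,1)=. -> step gives (1,4)='.' but target has '*' -> reject
  (0,4)=* (1,0)=. (2,1)=* -> step gives (1,0)='*' but target has '.' -> reject
  (0,4)=* (1,0)=* (2,1)=. -> step gives (0,0)='*' but target has '.' -> reject
  (0,4)=* (1,0)=* (2,1)=* -> step gives (0,0)='*' but target has '.' -> reject
Unique solution: (0,4)=dead, (1,0)=dead, (2,1)=dead.
Check: live-neighbor counts of every cell in the completed generation 0:
23543
24763
13554
02432
01121
Applying B3/S23 to generation 0 with these counts gives:
.*..*
....*
.*...
...*.
.....
which matches the target exactly.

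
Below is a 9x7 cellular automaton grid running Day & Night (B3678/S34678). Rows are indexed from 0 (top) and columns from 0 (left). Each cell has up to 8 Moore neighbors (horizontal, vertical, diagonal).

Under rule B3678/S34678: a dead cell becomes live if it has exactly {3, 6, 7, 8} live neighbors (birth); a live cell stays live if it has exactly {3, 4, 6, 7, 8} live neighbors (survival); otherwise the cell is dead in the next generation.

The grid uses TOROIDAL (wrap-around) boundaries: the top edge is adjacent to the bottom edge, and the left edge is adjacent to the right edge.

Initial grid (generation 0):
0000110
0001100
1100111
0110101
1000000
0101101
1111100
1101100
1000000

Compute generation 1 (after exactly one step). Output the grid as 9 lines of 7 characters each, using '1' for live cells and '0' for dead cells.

Simulating step by step:
Generation 0 (given above): 28 live cells
Generation 1: 31 live cells
(generation 1 grid is the final answer)

Answer: 0001100
1001010
1100101
1101001
1000101
0101110
0011001
1001101
0101011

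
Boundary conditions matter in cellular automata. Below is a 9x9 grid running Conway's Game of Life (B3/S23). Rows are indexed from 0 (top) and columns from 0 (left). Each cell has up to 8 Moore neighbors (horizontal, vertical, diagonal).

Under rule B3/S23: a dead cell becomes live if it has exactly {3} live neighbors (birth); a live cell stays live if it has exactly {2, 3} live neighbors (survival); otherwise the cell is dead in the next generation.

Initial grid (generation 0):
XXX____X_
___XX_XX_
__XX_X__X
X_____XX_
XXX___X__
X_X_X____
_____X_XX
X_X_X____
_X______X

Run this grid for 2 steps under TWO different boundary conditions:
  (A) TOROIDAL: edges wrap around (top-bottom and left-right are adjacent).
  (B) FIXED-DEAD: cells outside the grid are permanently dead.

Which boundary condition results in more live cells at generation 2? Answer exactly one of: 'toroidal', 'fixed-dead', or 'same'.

Answer: toroidal

Derivation:
Under TOROIDAL boundary, generation 2:
XXXX_____
X________
XXXX_____
X________
X________
X_X______
__XXXX___
_X__X__X_
___X__X__
Population = 22

Under FIXED-DEAD boundary, generation 2:
__XXX___X
_X______X
__XX____X
________X
X_______X
__X____X_
_XXXXX__X
_________
_________
Population = 20

Comparison: toroidal=22, fixed-dead=20 -> toroidal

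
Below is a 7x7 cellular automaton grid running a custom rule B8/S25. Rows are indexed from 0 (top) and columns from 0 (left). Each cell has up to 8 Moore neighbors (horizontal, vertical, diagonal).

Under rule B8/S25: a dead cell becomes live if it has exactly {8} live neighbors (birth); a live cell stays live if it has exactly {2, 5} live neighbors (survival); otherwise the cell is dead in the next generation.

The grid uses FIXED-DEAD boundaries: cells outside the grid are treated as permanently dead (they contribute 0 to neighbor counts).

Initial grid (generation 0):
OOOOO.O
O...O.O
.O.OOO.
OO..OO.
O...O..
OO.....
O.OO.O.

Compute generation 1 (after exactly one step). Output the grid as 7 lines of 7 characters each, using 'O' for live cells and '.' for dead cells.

Answer: O.O.O..
....O.O
....OO.
....O..
....O..
.......
O.O....

Derivation:
Simulating step by step:
Generation 0 (given above): 25 live cells
Generation 1: 11 live cells
(generation 1 grid is the final answer)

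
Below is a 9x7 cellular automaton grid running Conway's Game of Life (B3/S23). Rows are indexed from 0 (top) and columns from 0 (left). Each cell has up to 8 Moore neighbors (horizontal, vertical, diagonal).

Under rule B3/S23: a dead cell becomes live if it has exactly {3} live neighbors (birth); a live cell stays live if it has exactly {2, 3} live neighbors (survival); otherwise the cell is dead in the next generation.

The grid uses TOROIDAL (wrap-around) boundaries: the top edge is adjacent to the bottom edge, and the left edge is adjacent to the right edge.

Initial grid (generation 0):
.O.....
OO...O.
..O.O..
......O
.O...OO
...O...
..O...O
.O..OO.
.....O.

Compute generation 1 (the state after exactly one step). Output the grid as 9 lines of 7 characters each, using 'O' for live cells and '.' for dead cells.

Simulating step by step:
Generation 0 (given above): 17 live cells
Generation 1: 28 live cells
(generation 1 grid is the final answer)

Answer: OO....O
OOO....
OO...OO
O.....O
O....OO
O.O..OO
..OOOO.
....OOO
....OO.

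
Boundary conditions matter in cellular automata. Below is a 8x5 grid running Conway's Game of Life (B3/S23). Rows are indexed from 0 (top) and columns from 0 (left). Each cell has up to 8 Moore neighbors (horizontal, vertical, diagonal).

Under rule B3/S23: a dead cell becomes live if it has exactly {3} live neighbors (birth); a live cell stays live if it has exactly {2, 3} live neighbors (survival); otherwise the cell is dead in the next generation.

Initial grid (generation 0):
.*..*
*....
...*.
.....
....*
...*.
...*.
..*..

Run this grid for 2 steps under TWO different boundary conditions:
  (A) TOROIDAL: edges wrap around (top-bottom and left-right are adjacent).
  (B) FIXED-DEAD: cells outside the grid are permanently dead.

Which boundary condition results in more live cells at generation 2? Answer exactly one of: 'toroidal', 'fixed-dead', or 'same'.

Answer: toroidal

Derivation:
Under TOROIDAL boundary, generation 2:
****.
**..*
.....
.....
.....
..***
.....
...**
Population = 12

Under FIXED-DEAD boundary, generation 2:
.....
.....
.....
.....
.....
..***
..***
.....
Population = 6

Comparison: toroidal=12, fixed-dead=6 -> toroidal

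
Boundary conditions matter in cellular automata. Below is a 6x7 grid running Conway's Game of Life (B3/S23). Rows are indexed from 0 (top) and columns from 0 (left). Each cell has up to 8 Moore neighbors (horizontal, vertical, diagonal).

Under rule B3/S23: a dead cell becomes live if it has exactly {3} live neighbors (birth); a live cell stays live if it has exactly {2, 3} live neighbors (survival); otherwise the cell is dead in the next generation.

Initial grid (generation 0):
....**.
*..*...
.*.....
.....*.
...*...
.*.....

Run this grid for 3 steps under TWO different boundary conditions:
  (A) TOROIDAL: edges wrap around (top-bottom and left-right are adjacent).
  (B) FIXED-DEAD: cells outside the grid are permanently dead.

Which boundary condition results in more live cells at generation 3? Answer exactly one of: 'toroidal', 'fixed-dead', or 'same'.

Answer: toroidal

Derivation:
Under TOROIDAL boundary, generation 3:
....*..
....*..
.......
.......
.......
....*..
Population = 3

Under FIXED-DEAD boundary, generation 3:
.......
.......
.......
.......
.......
.......
Population = 0

Comparison: toroidal=3, fixed-dead=0 -> toroidal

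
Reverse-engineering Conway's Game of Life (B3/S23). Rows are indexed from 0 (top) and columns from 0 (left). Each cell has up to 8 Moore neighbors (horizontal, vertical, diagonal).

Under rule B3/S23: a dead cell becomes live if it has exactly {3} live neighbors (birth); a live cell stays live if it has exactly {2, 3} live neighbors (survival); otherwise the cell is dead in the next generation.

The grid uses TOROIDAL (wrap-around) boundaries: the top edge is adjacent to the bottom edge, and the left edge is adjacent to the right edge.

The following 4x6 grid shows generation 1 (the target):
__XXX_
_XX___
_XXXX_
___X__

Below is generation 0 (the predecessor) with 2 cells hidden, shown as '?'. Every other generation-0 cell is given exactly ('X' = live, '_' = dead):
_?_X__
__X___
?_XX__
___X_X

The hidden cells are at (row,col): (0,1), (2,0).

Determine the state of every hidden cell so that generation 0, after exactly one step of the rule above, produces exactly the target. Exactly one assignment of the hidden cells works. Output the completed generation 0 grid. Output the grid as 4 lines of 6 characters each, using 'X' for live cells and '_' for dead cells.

Hidden generation-0 cells (in order): (0,1), (2,0).
A hidden cell only influences target cells in its own 3x3 neighborhood. Try each of the 2^2 = 4 assignments, step the completed generation 0 forward once under B3/S23, and compare with the target:
  (0,1)=_ (2,0)=_ -> step gives (1,1)='_' but target has 'X' -> reject
  (0,1)=_ (2,0)=X -> step reproduces the target at every cell -> ACCEPT
  (0,1)=X (2,0)=_ -> step gives (0,2)='_' but target has 'X' -> reject
  (0,1)=X (2,0)=X -> step gives (0,2)='_' but target has 'X' -> reject
Unique solution: (0,1)=dead, (2,0)=live.
Check: live-neighbor counts of every cell in the completed generation 0:
113231
133421
133332
224341
Applying B3/S23 to generation 0 with these counts gives:
__XXX_
_XX___
_XXXX_
___X__
which matches the target exactly.

Answer: ___X__
__X___
X_XX__
___X_X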